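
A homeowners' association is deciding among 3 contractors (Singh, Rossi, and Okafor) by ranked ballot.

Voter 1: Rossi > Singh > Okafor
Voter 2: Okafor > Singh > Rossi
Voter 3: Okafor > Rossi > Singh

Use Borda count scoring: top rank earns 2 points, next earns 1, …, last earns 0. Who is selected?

Borda scores:
  Singh: 1 + 1 + 0 = 2
  Rossi: 2 + 0 + 1 = 3
  Okafor: 0 + 2 + 2 = 4
Okafor has the highest total.

Okafor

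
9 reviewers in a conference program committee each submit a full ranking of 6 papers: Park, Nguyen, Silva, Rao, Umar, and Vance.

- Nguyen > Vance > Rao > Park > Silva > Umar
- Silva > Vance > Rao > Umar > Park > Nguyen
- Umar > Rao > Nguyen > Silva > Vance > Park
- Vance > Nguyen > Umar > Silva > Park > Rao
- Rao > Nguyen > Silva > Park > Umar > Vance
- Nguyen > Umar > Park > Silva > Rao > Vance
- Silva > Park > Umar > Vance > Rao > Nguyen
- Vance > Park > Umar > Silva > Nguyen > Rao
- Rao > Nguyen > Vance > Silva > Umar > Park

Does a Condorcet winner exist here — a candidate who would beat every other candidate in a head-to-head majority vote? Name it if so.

There is no Condorcet winner

Head-to-head results (9 voters total):
Park vs Nguyen: Nguyen wins 6–3.
Park vs Silva: Silva wins 6–3.
Park vs Rao: Rao wins 5–4.
Park vs Umar: Umar wins 5–4.
Park vs Vance: Vance wins 6–3.
Nguyen vs Silva: Nguyen wins 6–3.
Nguyen vs Rao: Rao wins 5–4.
Nguyen vs Umar: Nguyen wins 5–4.
Nguyen vs Vance: Nguyen wins 5–4.
Silva vs Rao: Silva wins 5–4.
Silva vs Umar: Silva wins 5–4.
Silva vs Vance: Silva wins 5–4.
Rao vs Umar: Umar wins 5–4.
Rao vs Vance: Vance wins 5–4.
Umar vs Vance: Vance wins 5–4.
No candidate beats all others: Nguyen beats Silva beats Rao beats Nguyen, a majority cycle.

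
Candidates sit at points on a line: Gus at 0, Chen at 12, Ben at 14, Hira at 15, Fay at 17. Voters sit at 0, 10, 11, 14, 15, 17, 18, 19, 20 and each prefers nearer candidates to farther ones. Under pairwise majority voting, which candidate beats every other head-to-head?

Hira

With single-peaked preferences on a line, the Condorcet winner is the candidate closest to the median voter.
The median voter (position 15) is closest to Hira at 15.
Check: Hira vs Gus — voters closer to Hira: 8 of 9.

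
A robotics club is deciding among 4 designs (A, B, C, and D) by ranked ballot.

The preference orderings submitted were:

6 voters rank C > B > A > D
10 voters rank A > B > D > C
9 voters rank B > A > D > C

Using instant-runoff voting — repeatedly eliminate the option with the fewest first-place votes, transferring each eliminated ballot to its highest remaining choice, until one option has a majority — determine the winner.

B

Round 1: A 10, B 9, C 6, D 0. D has the fewest and is eliminated.
Round 2: A 10, B 9, C 6. C has the fewest and is eliminated.
Round 3: B 15, A 10. B has a majority.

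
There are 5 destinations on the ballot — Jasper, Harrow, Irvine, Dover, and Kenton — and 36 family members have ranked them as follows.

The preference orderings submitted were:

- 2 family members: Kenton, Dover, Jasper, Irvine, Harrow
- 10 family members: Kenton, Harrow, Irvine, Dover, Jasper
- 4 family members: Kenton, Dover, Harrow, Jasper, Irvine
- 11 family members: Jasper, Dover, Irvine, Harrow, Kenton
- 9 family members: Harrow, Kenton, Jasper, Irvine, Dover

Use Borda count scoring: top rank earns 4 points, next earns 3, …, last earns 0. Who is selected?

Borda scores:
  Jasper: 2·2 + 10·0 + 4·1 + 11·4 + 9·2 = 70
  Harrow: 2·0 + 10·3 + 4·2 + 11·1 + 9·4 = 85
  Irvine: 2·1 + 10·2 + 4·0 + 11·2 + 9·1 = 53
  Dover: 2·3 + 10·1 + 4·3 + 11·3 + 9·0 = 61
  Kenton: 2·4 + 10·4 + 4·4 + 11·0 + 9·3 = 91
Kenton has the highest total.

Kenton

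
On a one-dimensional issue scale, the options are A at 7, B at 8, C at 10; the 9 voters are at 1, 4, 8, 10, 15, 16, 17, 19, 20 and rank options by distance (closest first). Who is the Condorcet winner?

With single-peaked preferences on a line, the Condorcet winner is the candidate closest to the median voter.
The median voter (position 15) is closest to C at 10.
Check: C vs A — voters closer to C: 6 of 9.

C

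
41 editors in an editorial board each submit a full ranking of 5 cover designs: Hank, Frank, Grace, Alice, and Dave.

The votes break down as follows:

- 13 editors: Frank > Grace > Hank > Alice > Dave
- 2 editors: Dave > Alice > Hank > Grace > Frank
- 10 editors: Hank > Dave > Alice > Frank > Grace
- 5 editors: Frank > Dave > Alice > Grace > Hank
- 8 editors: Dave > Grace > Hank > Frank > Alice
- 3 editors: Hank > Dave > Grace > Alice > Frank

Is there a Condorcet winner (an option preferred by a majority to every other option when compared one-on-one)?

No

Head-to-head results (41 voters total):
Hank vs Frank: Hank wins 23–18.
Hank vs Grace: Grace wins 26–15.
Hank vs Alice: Hank wins 34–7.
Hank vs Dave: Hank wins 26–15.
Frank vs Grace: Frank wins 28–13.
Frank vs Alice: Frank wins 26–15.
Frank vs Dave: Dave wins 23–18.
Grace vs Alice: Grace wins 24–17.
Grace vs Dave: Dave wins 28–13.
Alice vs Dave: Dave wins 28–13.
No candidate beats all others: Hank beats Frank beats Grace beats Hank, a majority cycle.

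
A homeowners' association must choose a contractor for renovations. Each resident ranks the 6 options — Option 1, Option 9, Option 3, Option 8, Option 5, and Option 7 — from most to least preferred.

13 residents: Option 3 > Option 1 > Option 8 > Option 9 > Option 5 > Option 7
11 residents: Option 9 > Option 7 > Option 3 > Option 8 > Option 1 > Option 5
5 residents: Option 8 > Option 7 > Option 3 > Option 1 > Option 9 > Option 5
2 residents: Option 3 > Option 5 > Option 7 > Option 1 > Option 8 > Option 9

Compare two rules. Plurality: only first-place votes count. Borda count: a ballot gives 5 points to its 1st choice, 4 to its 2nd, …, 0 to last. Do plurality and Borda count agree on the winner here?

Plurality first-place counts: Option 1 0, Option 9 11, Option 3 15, Option 8 5, Option 5 0, Option 7 0 → Option 3.
Borda totals: Option 1 77, Option 9 86, Option 3 123, Option 8 88, Option 5 21, Option 7 70 → Option 3.
The two rules agree on Option 3.

Yes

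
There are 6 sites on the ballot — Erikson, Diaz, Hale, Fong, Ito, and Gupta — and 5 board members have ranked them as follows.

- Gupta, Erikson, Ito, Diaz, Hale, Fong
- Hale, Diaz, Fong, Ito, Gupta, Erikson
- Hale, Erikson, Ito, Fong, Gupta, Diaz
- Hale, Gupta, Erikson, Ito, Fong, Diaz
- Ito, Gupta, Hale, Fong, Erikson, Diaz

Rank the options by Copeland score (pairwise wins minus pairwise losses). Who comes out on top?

Hale

Pairwise results:
  Erikson vs Diaz: Erikson wins 4–1.
  Erikson vs Hale: Hale wins 4–1.
  Erikson vs Fong: Erikson wins 3–2.
  Erikson vs Ito: Erikson wins 3–2.
  Erikson vs Gupta: Gupta wins 4–1.
  Diaz vs Hale: Hale wins 4–1.
  Diaz vs Fong: Fong wins 3–2.
  Diaz vs Ito: Ito wins 4–1.
  Diaz vs Gupta: Gupta wins 4–1.
  Hale vs Fong: Hale wins 5–0.
  Hale vs Ito: Hale wins 3–2.
  Hale vs Gupta: Hale wins 3–2.
  Fong vs Ito: Ito wins 4–1.
  Fong vs Gupta: Gupta wins 3–2.
  Ito vs Gupta: Ito wins 3–2.
Copeland scores (wins − losses):
  Erikson: 3 − 2 = 1
  Diaz: 0 − 5 = -5
  Hale: 5 − 0 = 5
  Fong: 1 − 4 = -3
  Ito: 3 − 2 = 1
  Gupta: 3 − 2 = 1
Hale has the best Copeland score.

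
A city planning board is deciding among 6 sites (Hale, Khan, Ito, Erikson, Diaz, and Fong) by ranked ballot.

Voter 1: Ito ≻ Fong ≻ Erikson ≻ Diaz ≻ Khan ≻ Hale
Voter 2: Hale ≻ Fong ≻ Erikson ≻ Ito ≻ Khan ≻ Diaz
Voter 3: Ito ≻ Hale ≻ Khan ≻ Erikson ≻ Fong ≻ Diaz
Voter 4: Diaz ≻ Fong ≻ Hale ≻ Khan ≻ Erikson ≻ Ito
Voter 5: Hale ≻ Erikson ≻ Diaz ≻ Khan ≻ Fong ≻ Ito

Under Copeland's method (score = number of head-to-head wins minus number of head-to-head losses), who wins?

Pairwise results:
  Hale vs Khan: Hale wins 4–1.
  Hale vs Ito: Hale wins 3–2.
  Hale vs Erikson: Hale wins 4–1.
  Hale vs Diaz: Hale wins 3–2.
  Hale vs Fong: Hale wins 3–2.
  Khan vs Ito: Ito wins 3–2.
  Khan vs Erikson: Erikson wins 3–2.
  Khan vs Diaz: Diaz wins 3–2.
  Khan vs Fong: Fong wins 3–2.
  Ito vs Erikson: Erikson wins 3–2.
  Ito vs Diaz: Ito wins 3–2.
  Ito vs Fong: Fong wins 3–2.
  Erikson vs Diaz: Erikson wins 4–1.
  Erikson vs Fong: Fong wins 3–2.
  Diaz vs Fong: Fong wins 3–2.
Copeland scores (wins − losses):
  Hale: 5 − 0 = 5
  Khan: 0 − 5 = -5
  Ito: 2 − 3 = -1
  Erikson: 3 − 2 = 1
  Diaz: 1 − 4 = -3
  Fong: 4 − 1 = 3
Hale has the best Copeland score.

Hale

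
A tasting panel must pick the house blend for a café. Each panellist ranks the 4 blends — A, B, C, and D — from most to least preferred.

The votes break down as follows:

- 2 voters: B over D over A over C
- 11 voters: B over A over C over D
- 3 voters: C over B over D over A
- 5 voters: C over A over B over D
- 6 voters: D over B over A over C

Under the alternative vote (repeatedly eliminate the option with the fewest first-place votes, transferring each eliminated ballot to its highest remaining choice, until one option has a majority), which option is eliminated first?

Round 1: B 13, C 8, D 6, A 0. A has the fewest and is eliminated.
Round 2: B 13, C 8, D 6. D has the fewest and is eliminated.
Round 3: B 19, C 8. B has a majority.

A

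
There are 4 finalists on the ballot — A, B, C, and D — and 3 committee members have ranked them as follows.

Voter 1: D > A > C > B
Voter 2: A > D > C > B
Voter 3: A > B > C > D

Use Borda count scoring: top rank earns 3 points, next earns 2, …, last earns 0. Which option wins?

Borda scores:
  A: 2 + 3 + 3 = 8
  B: 0 + 0 + 2 = 2
  C: 1 + 1 + 1 = 3
  D: 3 + 2 + 0 = 5
A has the highest total.

A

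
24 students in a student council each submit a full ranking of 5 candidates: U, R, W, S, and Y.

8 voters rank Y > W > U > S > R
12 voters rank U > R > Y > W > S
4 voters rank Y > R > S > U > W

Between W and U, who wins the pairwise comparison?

U

Ballots ranking W above U: 8.
Ballots ranking U above W: 12+4 = 16.
U wins the head-to-head, 16–8.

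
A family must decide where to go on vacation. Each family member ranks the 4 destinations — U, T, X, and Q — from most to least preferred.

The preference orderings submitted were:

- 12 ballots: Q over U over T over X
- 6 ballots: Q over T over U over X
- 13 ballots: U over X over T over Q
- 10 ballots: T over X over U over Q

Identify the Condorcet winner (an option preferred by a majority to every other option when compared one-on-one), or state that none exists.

U

Head-to-head results (41 voters total):
U vs T: U wins 25–16.
U vs X: U wins 31–10.
U vs Q: U wins 23–18.
T vs X: T wins 28–13.
T vs Q: T wins 23–18.
X vs Q: X wins 23–18.
U beats each rival — T (25–16), X (31–10), Q (23–18) — so U is the Condorcet winner.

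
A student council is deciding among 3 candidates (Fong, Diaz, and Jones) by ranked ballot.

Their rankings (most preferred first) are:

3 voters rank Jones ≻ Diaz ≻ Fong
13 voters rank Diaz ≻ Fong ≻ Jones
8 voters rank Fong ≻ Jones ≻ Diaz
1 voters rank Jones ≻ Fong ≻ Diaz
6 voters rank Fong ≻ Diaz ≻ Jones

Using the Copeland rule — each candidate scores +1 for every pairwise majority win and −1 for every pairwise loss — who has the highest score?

Pairwise results:
  Fong vs Diaz: Diaz wins 16–15.
  Fong vs Jones: Fong wins 27–4.
  Diaz vs Jones: Diaz wins 19–12.
Copeland scores (wins − losses):
  Fong: 1 − 1 = 0
  Diaz: 2 − 0 = 2
  Jones: 0 − 2 = -2
Diaz has the best Copeland score.

Diaz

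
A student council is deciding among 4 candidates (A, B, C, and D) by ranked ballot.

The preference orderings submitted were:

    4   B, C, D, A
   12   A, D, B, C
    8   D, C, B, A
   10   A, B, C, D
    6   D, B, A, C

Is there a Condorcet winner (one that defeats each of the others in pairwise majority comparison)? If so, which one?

A

Head-to-head results (40 voters total):
A vs B: A wins 22–18.
A vs C: A wins 28–12.
A vs D: A wins 22–18.
B vs C: B wins 32–8.
B vs D: D wins 26–14.
C vs D: D wins 26–14.
A beats each rival — B (22–18), C (28–12), D (22–18) — so A is the Condorcet winner.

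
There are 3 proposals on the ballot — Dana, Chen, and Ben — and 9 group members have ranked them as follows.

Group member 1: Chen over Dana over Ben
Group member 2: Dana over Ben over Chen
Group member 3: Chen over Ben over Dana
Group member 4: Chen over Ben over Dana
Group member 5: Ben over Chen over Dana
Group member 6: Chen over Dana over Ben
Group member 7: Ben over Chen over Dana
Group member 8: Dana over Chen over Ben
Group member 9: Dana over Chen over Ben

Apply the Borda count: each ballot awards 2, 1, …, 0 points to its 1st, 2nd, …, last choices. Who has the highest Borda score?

Borda scores:
  Dana: 1 + 2 + 0 + 0 + 0 + 1 + 0 + 2 + 2 = 8
  Chen: 2 + 0 + 2 + 2 + 1 + 2 + 1 + 1 + 1 = 12
  Ben: 0 + 1 + 1 + 1 + 2 + 0 + 2 + 0 + 0 = 7
Chen has the highest total.

Chen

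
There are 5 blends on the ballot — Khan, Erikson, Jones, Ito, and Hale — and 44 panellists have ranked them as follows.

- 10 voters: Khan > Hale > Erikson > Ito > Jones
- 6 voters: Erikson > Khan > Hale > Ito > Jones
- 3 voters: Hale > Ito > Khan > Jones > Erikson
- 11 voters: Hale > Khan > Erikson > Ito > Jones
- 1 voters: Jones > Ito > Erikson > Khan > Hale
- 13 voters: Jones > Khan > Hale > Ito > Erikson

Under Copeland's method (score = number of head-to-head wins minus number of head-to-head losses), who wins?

Khan

Pairwise results:
  Khan vs Erikson: Khan wins 37–7.
  Khan vs Jones: Khan wins 30–14.
  Khan vs Ito: Khan wins 40–4.
  Khan vs Hale: Khan wins 30–14.
  Erikson vs Jones: Erikson wins 27–17.
  Erikson vs Ito: Erikson wins 27–17.
  Erikson vs Hale: Hale wins 37–7.
  Jones vs Ito: Ito wins 30–14.
  Jones vs Hale: Hale wins 30–14.
  Ito vs Hale: Hale wins 43–1.
Copeland scores (wins − losses):
  Khan: 4 − 0 = 4
  Erikson: 2 − 2 = 0
  Jones: 0 − 4 = -4
  Ito: 1 − 3 = -2
  Hale: 3 − 1 = 2
Khan has the best Copeland score.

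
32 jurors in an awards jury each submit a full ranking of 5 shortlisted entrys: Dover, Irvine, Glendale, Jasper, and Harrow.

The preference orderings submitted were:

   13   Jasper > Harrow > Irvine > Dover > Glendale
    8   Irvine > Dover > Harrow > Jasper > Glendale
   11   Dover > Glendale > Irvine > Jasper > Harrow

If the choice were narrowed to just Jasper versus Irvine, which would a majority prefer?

Irvine

Ballots ranking Jasper above Irvine: 13.
Ballots ranking Irvine above Jasper: 8+11 = 19.
Irvine wins the head-to-head, 19–13.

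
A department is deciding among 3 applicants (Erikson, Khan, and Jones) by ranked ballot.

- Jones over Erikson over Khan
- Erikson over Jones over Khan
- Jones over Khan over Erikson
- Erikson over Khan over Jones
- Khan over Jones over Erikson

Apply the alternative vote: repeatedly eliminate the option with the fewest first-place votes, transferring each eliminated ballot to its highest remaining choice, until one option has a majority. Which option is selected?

Jones

Round 1: Erikson 2, Jones 2, Khan 1. Khan has the fewest and is eliminated.
Round 2: Jones 3, Erikson 2. Jones has a majority.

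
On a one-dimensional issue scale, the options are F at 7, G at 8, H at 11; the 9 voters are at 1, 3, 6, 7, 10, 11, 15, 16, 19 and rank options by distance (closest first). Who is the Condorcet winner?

H

With single-peaked preferences on a line, the Condorcet winner is the candidate closest to the median voter.
The median voter (position 10) is closest to H at 11.
Check: H vs G — voters closer to H: 5 of 9.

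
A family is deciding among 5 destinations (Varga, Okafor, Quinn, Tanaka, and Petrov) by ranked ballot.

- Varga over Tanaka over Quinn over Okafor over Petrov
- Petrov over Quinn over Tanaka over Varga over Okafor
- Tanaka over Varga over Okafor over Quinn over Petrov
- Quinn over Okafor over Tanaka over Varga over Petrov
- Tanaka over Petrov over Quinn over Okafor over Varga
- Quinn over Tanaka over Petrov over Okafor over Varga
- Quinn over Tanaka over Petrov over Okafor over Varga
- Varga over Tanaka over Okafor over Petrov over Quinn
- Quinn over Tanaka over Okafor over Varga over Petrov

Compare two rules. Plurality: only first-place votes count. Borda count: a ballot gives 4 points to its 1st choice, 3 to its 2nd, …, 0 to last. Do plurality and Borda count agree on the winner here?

Plurality first-place counts: Varga 2, Okafor 0, Quinn 4, Tanaka 2, Petrov 1 → Quinn.
Borda totals: Varga 14, Okafor 13, Quinn 24, Tanaka 27, Petrov 12 → Tanaka.
The two rules disagree: plurality picks Quinn, Borda picks Tanaka.

No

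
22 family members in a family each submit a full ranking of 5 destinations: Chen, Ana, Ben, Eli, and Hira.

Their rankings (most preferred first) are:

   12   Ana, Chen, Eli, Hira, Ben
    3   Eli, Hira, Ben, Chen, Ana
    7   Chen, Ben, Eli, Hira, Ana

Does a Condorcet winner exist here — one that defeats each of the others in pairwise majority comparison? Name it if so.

Head-to-head results (22 voters total):
Chen vs Ana: Ana wins 12–10.
Chen vs Ben: Chen wins 19–3.
Chen vs Eli: Chen wins 19–3.
Chen vs Hira: Chen wins 19–3.
Ana vs Ben: Ana wins 12–10.
Ana vs Eli: Ana wins 12–10.
Ana vs Hira: Ana wins 12–10.
Ben vs Eli: Eli wins 15–7.
Ben vs Hira: Hira wins 15–7.
Eli vs Hira: Eli wins 22–0.
Ana beats each rival — Chen (12–10), Ben (12–10), Eli (12–10), Hira (12–10) — so Ana is the Condorcet winner.

Ana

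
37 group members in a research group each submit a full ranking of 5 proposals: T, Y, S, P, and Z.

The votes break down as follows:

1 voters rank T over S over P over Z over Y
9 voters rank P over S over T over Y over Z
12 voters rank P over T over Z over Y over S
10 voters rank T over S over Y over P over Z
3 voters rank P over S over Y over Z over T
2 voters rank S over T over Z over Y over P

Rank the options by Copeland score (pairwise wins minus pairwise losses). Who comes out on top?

Pairwise results:
  T vs Y: T wins 34–3.
  T vs S: T wins 23–14.
  T vs P: P wins 24–13.
  T vs Z: T wins 34–3.
  Y vs S: S wins 25–12.
  Y vs P: P wins 25–12.
  Y vs Z: Y wins 22–15.
  S vs P: P wins 24–13.
  S vs Z: S wins 25–12.
  P vs Z: P wins 35–2.
Copeland scores (wins − losses):
  T: 3 − 1 = 2
  Y: 1 − 3 = -2
  S: 2 − 2 = 0
  P: 4 − 0 = 4
  Z: 0 − 4 = -4
P has the best Copeland score.

P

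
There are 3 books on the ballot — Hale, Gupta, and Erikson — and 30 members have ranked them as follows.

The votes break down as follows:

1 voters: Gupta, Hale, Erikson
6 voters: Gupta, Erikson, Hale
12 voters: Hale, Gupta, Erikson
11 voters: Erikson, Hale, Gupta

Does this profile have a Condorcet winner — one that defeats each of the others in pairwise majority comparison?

Head-to-head results (30 voters total):
Hale vs Gupta: Hale wins 23–7.
Hale vs Erikson: Erikson wins 17–13.
Gupta vs Erikson: Gupta wins 19–11.
No candidate beats all others: Hale beats Gupta beats Erikson beats Hale, a majority cycle.

No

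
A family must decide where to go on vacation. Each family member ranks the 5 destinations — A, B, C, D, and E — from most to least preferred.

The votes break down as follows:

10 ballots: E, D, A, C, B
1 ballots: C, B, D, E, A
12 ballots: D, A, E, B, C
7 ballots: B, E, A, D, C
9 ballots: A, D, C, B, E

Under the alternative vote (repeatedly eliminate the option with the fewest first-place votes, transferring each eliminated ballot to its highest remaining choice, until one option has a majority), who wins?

D

Round 1: D 12, E 10, A 9, B 7, C 1. C has the fewest and is eliminated.
Round 2: D 12, E 10, A 9, B 8. B has the fewest and is eliminated.
Round 3: E 17, D 13, A 9. A has the fewest and is eliminated.
Round 4: D 22, E 17. D has a majority.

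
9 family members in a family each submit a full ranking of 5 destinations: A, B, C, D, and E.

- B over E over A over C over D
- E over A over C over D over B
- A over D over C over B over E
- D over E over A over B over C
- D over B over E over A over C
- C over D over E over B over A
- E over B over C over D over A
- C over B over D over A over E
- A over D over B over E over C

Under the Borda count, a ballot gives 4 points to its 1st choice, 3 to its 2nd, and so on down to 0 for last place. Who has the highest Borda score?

D

Borda scores:
  A: 2 + 3 + 4 + 2 + 1 + 0 + 0 + 1 + 4 = 17
  B: 4 + 0 + 1 + 1 + 3 + 1 + 3 + 3 + 2 = 18
  C: 1 + 2 + 2 + 0 + 0 + 4 + 2 + 4 + 0 = 15
  D: 0 + 1 + 3 + 4 + 4 + 3 + 1 + 2 + 3 = 21
  E: 3 + 4 + 0 + 3 + 2 + 2 + 4 + 0 + 1 = 19
D has the highest total.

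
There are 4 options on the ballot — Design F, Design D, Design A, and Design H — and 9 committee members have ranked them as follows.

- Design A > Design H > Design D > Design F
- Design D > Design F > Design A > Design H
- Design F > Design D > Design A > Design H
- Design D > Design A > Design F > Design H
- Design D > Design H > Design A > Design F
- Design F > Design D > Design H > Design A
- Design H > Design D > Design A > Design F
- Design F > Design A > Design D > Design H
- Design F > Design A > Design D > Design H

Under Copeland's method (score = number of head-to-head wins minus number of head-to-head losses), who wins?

Pairwise results:
  Design F vs Design D: Design D wins 5–4.
  Design F vs Design A: Design F wins 5–4.
  Design F vs Design H: Design F wins 6–3.
  Design D vs Design A: Design D wins 6–3.
  Design D vs Design H: Design D wins 7–2.
  Design A vs Design H: Design A wins 6–3.
Copeland scores (wins − losses):
  Design F: 2 − 1 = 1
  Design D: 3 − 0 = 3
  Design A: 1 − 2 = -1
  Design H: 0 − 3 = -3
Design D has the best Copeland score.

Design D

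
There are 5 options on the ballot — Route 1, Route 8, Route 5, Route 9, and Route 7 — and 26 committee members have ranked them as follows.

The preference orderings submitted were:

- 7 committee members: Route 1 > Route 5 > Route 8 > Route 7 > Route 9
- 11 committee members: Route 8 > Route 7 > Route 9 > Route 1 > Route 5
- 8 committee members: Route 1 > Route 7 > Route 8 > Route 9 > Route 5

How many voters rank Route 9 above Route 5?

Ballots ranking Route 9 above Route 5: 11+8 = 19.
Ballots ranking Route 5 above Route 9: 7.
So 19 of 26 voters prefer Route 9 to Route 5.

19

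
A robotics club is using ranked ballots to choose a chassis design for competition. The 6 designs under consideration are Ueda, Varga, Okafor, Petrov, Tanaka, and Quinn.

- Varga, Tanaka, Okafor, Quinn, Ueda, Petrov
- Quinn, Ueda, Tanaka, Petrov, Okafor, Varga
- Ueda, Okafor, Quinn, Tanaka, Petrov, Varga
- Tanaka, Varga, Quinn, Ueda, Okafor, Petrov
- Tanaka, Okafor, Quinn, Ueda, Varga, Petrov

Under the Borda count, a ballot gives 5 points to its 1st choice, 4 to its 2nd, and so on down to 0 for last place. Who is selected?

Borda scores:
  Ueda: 1 + 4 + 5 + 2 + 2 = 14
  Varga: 5 + 0 + 0 + 4 + 1 = 10
  Okafor: 3 + 1 + 4 + 1 + 4 = 13
  Petrov: 0 + 2 + 1 + 0 + 0 = 3
  Tanaka: 4 + 3 + 2 + 5 + 5 = 19
  Quinn: 2 + 5 + 3 + 3 + 3 = 16
Tanaka has the highest total.

Tanaka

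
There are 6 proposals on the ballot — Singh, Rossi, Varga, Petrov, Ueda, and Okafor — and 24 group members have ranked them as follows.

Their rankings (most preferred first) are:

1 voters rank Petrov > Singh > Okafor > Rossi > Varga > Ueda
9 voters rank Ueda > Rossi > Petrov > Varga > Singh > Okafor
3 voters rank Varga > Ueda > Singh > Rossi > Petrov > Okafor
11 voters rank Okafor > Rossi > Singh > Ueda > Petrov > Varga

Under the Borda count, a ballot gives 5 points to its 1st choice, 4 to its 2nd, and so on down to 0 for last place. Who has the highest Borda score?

Borda scores:
  Singh: 4 + 9·1 + 3·3 + 11·3 = 55
  Rossi: 2 + 9·4 + 3·2 + 11·4 = 88
  Varga: 1 + 9·2 + 3·5 + 11·0 = 34
  Petrov: 5 + 9·3 + 3·1 + 11·1 = 46
  Ueda: 0 + 9·5 + 3·4 + 11·2 = 79
  Okafor: 3 + 9·0 + 3·0 + 11·5 = 58
Rossi has the highest total.

Rossi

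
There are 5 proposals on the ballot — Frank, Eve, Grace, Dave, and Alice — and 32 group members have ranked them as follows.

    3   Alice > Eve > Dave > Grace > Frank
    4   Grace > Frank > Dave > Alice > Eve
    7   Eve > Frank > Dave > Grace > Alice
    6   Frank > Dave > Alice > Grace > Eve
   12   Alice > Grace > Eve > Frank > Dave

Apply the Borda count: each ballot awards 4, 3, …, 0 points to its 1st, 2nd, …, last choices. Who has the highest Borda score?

Alice

Borda scores:
  Frank: 3·0 + 4·3 + 7·3 + 6·4 + 12·1 = 69
  Eve: 3·3 + 4·0 + 7·4 + 6·0 + 12·2 = 61
  Grace: 3·1 + 4·4 + 7·1 + 6·1 + 12·3 = 68
  Dave: 3·2 + 4·2 + 7·2 + 6·3 + 12·0 = 46
  Alice: 3·4 + 4·1 + 7·0 + 6·2 + 12·4 = 76
Alice has the highest total.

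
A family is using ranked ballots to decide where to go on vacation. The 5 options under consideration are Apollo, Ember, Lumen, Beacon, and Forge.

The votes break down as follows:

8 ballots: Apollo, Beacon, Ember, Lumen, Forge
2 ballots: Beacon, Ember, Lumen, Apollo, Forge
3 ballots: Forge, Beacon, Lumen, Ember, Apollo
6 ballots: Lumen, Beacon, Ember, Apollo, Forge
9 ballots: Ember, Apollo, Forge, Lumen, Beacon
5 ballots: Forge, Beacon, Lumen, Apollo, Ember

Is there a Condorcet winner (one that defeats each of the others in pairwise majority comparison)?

Head-to-head results (33 voters total):
Apollo vs Ember: Ember wins 20–13.
Apollo vs Lumen: Apollo wins 17–16.
Apollo vs Beacon: Apollo wins 17–16.
Apollo vs Forge: Apollo wins 25–8.
Ember vs Lumen: Ember wins 19–14.
Ember vs Beacon: Beacon wins 24–9.
Ember vs Forge: Ember wins 25–8.
Lumen vs Beacon: Beacon wins 18–15.
Lumen vs Forge: Forge wins 17–16.
Beacon vs Forge: Forge wins 17–16.
No candidate beats all others: Apollo beats Beacon beats Ember beats Apollo, a majority cycle.

No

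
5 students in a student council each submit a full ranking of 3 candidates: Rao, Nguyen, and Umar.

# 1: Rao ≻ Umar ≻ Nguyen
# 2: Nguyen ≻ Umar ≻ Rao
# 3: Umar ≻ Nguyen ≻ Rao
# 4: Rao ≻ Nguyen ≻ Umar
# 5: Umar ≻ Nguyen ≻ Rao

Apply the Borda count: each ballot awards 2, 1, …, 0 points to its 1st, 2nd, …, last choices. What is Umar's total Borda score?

Borda scores:
  Rao: 2 + 0 + 0 + 2 + 0 = 4
  Nguyen: 0 + 2 + 1 + 1 + 1 = 5
  Umar: 1 + 1 + 2 + 0 + 2 = 6

6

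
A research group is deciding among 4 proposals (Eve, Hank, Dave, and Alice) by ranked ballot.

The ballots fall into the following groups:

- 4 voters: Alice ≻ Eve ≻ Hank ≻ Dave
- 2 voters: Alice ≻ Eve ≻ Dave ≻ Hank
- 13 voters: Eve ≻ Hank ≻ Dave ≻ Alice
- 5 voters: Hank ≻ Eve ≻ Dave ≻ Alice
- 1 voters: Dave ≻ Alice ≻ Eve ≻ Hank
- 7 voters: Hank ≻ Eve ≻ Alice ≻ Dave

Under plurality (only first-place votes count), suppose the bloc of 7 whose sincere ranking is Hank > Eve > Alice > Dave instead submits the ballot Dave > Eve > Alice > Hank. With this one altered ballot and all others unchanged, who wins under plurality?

Eve

First-place totals with the altered ballot: Eve 13, Hank 5, Dave 8, Alice 6.
The winner is unchanged: still Eve.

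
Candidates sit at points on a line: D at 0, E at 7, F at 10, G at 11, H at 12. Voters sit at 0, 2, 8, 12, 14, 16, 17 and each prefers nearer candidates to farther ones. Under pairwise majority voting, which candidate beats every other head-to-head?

H

With single-peaked preferences on a line, the Condorcet winner is the candidate closest to the median voter.
The median voter (position 12) is closest to H at 12.
Check: H vs G — voters closer to H: 4 of 7.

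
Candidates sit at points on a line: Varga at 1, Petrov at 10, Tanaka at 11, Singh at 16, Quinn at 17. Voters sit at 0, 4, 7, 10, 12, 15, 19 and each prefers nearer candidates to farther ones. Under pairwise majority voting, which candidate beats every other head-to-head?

With single-peaked preferences on a line, the Condorcet winner is the candidate closest to the median voter.
The median voter (position 10) is closest to Petrov at 10.
Check: Petrov vs Quinn — voters closer to Petrov: 5 of 7.

Petrov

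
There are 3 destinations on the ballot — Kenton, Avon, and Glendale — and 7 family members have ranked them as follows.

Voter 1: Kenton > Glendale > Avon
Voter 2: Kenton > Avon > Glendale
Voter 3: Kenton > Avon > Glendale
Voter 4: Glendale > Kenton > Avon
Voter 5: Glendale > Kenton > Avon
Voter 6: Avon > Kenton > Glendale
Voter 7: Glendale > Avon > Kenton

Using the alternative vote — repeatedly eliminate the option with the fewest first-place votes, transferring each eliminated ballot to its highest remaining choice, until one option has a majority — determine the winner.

Round 1: Kenton 3, Glendale 3, Avon 1. Avon has the fewest and is eliminated.
Round 2: Kenton 4, Glendale 3. Kenton has a majority.

Kenton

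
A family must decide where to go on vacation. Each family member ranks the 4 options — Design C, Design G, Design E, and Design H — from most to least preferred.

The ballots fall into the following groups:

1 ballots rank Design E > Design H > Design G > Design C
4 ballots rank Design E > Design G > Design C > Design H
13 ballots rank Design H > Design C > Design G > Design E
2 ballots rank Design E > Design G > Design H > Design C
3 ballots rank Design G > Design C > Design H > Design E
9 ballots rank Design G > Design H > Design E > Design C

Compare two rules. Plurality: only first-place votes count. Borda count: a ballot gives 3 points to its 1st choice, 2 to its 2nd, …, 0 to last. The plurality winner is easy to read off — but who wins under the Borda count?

Plurality first-place counts: Design C 0, Design G 12, Design E 7, Design H 13 → Design H.
Borda totals: Design C 36, Design G 62, Design E 30, Design H 64 → Design H.

Design H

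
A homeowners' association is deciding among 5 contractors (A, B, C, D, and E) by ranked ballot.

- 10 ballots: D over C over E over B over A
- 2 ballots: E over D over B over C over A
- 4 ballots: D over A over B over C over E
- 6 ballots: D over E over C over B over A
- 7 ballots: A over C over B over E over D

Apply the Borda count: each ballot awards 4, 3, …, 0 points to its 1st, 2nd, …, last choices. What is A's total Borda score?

40

Borda scores:
  A: 10·0 + 2·0 + 4·3 + 6·0 + 7·4 = 40
  B: 10·1 + 2·2 + 4·2 + 6·1 + 7·2 = 42
  C: 10·3 + 2·1 + 4·1 + 6·2 + 7·3 = 69
  D: 10·4 + 2·3 + 4·4 + 6·4 + 7·0 = 86
  E: 10·2 + 2·4 + 4·0 + 6·3 + 7·1 = 53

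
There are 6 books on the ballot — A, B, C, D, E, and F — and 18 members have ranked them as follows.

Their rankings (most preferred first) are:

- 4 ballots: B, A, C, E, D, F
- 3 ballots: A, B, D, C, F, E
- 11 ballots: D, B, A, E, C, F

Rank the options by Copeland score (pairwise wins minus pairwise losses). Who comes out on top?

D

Pairwise results:
  A vs B: B wins 15–3.
  A vs C: A wins 18–0.
  A vs D: D wins 11–7.
  A vs E: A wins 18–0.
  A vs F: A wins 18–0.
  B vs C: B wins 18–0.
  B vs D: D wins 11–7.
  B vs E: B wins 18–0.
  B vs F: B wins 18–0.
  C vs D: D wins 14–4.
  C vs E: E wins 11–7.
  C vs F: C wins 18–0.
  D vs E: D wins 14–4.
  D vs F: D wins 18–0.
  E vs F: E wins 15–3.
Copeland scores (wins − losses):
  A: 3 − 2 = 1
  B: 4 − 1 = 3
  C: 1 − 4 = -3
  D: 5 − 0 = 5
  E: 2 − 3 = -1
  F: 0 − 5 = -5
D has the best Copeland score.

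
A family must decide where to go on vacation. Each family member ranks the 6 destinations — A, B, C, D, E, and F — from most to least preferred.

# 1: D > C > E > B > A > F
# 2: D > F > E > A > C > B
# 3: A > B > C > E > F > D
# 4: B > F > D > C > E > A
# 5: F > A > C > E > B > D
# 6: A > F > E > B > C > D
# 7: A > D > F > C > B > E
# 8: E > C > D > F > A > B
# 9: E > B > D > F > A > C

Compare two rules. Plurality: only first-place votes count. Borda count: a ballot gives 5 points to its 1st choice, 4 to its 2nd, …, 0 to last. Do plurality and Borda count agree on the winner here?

No

Plurality first-place counts: A 3, B 1, C 0, D 2, E 2, F 1 → A.
Borda totals: A 24, B 19, C 20, D 23, E 24, F 25 → F.
The two rules disagree: plurality picks A, Borda picks F.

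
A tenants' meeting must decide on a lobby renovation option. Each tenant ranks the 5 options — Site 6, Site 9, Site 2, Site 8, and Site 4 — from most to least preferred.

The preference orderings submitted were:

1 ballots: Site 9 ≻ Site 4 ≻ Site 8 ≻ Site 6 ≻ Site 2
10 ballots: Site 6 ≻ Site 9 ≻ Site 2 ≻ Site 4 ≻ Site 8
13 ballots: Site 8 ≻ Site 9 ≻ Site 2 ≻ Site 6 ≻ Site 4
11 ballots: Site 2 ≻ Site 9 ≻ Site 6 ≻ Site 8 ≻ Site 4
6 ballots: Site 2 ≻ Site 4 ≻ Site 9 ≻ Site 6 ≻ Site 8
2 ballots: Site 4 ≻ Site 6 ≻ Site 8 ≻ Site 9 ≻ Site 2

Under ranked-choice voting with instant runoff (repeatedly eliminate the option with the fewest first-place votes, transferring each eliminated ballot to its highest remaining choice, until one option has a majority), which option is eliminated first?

Site 9

Round 1: Site 2 17, Site 8 13, Site 6 10, Site 4 2, Site 9 1. Site 9 has the fewest and is eliminated.
Round 2: Site 2 17, Site 8 13, Site 6 10, Site 4 3. Site 4 has the fewest and is eliminated.
Round 3: Site 2 17, Site 8 14, Site 6 12. Site 6 has the fewest and is eliminated.
Round 4: Site 2 27, Site 8 16. Site 2 has a majority.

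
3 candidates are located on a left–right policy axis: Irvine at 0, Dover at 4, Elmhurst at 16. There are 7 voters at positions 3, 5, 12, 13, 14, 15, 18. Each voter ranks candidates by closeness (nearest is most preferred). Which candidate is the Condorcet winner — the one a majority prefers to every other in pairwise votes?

With single-peaked preferences on a line, the Condorcet winner is the candidate closest to the median voter.
The median voter (position 13) is closest to Elmhurst at 16.
Check: Elmhurst vs Irvine — voters closer to Elmhurst: 5 of 7.

Elmhurst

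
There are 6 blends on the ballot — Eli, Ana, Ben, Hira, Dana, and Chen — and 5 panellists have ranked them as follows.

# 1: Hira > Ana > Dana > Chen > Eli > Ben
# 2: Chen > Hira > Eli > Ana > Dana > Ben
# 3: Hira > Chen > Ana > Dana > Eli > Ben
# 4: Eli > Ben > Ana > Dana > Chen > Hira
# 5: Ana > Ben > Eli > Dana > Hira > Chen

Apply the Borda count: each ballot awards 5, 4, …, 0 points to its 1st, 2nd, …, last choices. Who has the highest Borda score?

Ana

Borda scores:
  Eli: 1 + 3 + 1 + 5 + 3 = 13
  Ana: 4 + 2 + 3 + 3 + 5 = 17
  Ben: 0 + 0 + 0 + 4 + 4 = 8
  Hira: 5 + 4 + 5 + 0 + 1 = 15
  Dana: 3 + 1 + 2 + 2 + 2 = 10
  Chen: 2 + 5 + 4 + 1 + 0 = 12
Ana has the highest total.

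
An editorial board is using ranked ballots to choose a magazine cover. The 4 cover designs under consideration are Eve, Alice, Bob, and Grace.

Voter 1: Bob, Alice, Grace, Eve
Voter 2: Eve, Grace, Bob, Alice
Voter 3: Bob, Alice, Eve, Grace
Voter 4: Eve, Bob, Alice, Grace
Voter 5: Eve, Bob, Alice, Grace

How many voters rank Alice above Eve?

Ballots ranking Alice above Eve: 2.
Ballots ranking Eve above Alice: 3.
So 2 of 5 voters prefer Alice to Eve.

2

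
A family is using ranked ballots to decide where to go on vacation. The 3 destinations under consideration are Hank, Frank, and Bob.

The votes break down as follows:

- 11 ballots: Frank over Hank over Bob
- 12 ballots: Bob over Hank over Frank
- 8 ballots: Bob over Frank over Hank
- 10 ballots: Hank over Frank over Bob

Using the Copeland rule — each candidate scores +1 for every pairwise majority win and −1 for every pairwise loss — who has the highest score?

Hank

Pairwise results:
  Hank vs Frank: Hank wins 22–19.
  Hank vs Bob: Hank wins 21–20.
  Frank vs Bob: Frank wins 21–20.
Copeland scores (wins − losses):
  Hank: 2 − 0 = 2
  Frank: 1 − 1 = 0
  Bob: 0 − 2 = -2
Hank has the best Copeland score.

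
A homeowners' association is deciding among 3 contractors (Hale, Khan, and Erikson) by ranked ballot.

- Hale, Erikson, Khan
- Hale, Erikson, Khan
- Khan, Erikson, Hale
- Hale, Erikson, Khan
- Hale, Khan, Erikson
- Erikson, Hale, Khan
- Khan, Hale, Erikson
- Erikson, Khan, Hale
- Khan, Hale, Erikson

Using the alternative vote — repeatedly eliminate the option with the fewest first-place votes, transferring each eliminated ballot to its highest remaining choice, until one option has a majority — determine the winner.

Hale

Round 1: Hale 4, Khan 3, Erikson 2. Erikson has the fewest and is eliminated.
Round 2: Hale 5, Khan 4. Hale has a majority.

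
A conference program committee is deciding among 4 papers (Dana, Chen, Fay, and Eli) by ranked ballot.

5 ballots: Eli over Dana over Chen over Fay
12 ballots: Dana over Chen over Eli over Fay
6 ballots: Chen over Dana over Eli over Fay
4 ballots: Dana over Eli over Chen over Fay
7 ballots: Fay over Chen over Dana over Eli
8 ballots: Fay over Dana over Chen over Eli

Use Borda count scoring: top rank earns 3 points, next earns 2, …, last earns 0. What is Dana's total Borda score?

Borda scores:
  Dana: 5·2 + 12·3 + 6·2 + 4·3 + 7·1 + 8·2 = 93
  Chen: 5·1 + 12·2 + 6·3 + 4·1 + 7·2 + 8·1 = 73
  Fay: 5·0 + 12·0 + 6·0 + 4·0 + 7·3 + 8·3 = 45
  Eli: 5·3 + 12·1 + 6·1 + 4·2 + 7·0 + 8·0 = 41

93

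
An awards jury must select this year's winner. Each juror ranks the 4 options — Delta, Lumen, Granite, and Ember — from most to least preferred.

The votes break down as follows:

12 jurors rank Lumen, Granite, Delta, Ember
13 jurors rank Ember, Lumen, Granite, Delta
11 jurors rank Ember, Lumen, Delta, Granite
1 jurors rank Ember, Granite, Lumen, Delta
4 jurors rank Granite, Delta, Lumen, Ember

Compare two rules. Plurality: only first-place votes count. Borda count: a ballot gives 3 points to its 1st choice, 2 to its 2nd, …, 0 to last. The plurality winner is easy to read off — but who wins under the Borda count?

Plurality first-place counts: Delta 0, Lumen 12, Granite 4, Ember 25 → Ember.
Borda totals: Delta 31, Lumen 89, Granite 51, Ember 75 → Lumen.

Lumen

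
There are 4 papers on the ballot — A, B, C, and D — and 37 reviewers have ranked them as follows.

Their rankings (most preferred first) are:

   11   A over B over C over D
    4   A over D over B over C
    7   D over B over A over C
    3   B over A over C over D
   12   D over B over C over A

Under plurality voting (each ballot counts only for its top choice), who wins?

D

First-place vote totals:
  A: 15
  B: 3
  C: 0
  D: 19
D has the most first-place votes.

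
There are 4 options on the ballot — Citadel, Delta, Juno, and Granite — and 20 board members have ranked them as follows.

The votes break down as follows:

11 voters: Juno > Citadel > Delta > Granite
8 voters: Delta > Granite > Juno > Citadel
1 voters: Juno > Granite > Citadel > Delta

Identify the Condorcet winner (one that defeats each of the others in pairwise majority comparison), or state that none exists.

Juno

Head-to-head results (20 voters total):
Citadel vs Delta: Citadel wins 12–8.
Citadel vs Juno: Juno wins 20–0.
Citadel vs Granite: Citadel wins 11–9.
Delta vs Juno: Juno wins 12–8.
Delta vs Granite: Delta wins 19–1.
Juno vs Granite: Juno wins 12–8.
Juno beats each rival — Citadel (20–0), Delta (12–8), Granite (12–8) — so Juno is the Condorcet winner.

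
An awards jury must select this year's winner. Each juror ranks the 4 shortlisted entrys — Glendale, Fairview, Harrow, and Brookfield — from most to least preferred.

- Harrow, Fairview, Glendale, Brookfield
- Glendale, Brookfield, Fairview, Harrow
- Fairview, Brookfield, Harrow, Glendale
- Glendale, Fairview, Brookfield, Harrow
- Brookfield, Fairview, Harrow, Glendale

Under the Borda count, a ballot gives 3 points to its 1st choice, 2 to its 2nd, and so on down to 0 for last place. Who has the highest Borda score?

Fairview

Borda scores:
  Glendale: 1 + 3 + 0 + 3 + 0 = 7
  Fairview: 2 + 1 + 3 + 2 + 2 = 10
  Harrow: 3 + 0 + 1 + 0 + 1 = 5
  Brookfield: 0 + 2 + 2 + 1 + 3 = 8
Fairview has the highest total.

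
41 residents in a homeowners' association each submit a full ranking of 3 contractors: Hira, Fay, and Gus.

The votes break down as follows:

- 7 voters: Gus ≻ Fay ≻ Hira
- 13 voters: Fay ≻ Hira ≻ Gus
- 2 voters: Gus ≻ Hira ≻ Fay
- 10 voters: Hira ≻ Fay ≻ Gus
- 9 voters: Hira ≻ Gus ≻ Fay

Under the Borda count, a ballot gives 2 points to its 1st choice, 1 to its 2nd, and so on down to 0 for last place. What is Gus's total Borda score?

27

Borda scores:
  Hira: 7·0 + 13·1 + 2·1 + 10·2 + 9·2 = 53
  Fay: 7·1 + 13·2 + 2·0 + 10·1 + 9·0 = 43
  Gus: 7·2 + 13·0 + 2·2 + 10·0 + 9·1 = 27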